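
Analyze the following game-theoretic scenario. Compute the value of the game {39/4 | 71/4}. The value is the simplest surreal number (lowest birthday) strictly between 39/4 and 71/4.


Left options: {39/4}, max = 39/4
Right options: {71/4}, min = 71/4
All options are numbers and max(Left) < min(Right), so by the simplicity theorem the value is the simplest (earliest-born) number strictly between 39/4 and 71/4.
Integers 10 through 17 all lie strictly between 39/4 and 71/4.
Among integers, the simplest (lowest birthday = smallest |n|; 0 is born on day 0, +-n on day n) is 10.
No non-integer in the interval can be simpler: if x is a non-integer in the interval, then floor(x) or ceil(x) also lies in the interval (the interval contains an integer), and both are proper prefixes of x's sign expansion, i.e. born earlier. So the game value is 10.
Game value = 10

10


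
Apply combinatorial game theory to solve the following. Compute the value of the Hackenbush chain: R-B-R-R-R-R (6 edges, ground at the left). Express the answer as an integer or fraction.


Edges (from ground): R-B-R-R-R-R
By Berlekamp's sign-expansion rule, a Blue-Red Hackenbush stalk has the value of the surreal number whose sign sequence is the edge sequence with B -> + and R -> -.
Sign sequence: -+----
Trace the sign expansion in the surreal number tree, starting from 0:
Edge 1: R (sign -) -> bounds (-inf, 0), value = -1
Edge 2: B (sign +) -> bounds (-1, 0), value = -1/2
Edge 3: R (sign -) -> bounds (-1, -1/2), value = -3/4
Edge 4: R (sign -) -> bounds (-1, -3/4), value = -7/8
Edge 5: R (sign -) -> bounds (-1, -7/8), value = -15/16
Edge 6: R (sign -) -> bounds (-1, -15/16), value = -31/32
Game value = -31/32

-31/32


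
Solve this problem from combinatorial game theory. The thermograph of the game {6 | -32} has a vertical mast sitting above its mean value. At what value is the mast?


Game = {6 | -32}, a switch {a | b} with numbers a > b.
Its thermograph has left wall a - t and right wall b + t, which meet at t = (a - b)/2, where both equal (a + b)/2. So the mast (mean value) is at (a + b)/2.
Mean = (6 + (-32))/2 = -26/2 = -13

-13


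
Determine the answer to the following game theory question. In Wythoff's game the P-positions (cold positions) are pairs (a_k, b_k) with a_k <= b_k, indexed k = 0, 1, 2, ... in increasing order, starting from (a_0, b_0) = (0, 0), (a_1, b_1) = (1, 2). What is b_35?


By Wythoff's theorem, a_k = floor(k * phi) and b_k = floor(k * phi^2) = a_k + k, where phi = (1 + sqrt(5))/2 is the golden ratio.
phi = (1 + sqrt(5))/2 = 1.618034
phi^2 = phi + 1 = 2.618034
k = 35
k * phi^2 = 35 * 2.618034 = 91.631190
b_35 = floor(k * phi^2) = 91 (check: a_35 + k = 56 + 35 = 91)

91


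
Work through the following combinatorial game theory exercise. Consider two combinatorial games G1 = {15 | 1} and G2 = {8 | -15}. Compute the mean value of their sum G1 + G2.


G1 = {15 | 1}, G2 = {8 | -15}
Each is a switch {a | b} with numbers a > b; its mean value is (a + b)/2, and mean value is additive over game sums: m(G1 + G2) = m(G1) + m(G2).
Mean of G1 = (15 + (1))/2 = 16/2 = 8
Mean of G2 = (8 + (-15))/2 = -7/2 = -7/2
Mean of G1 + G2 = 8 + -7/2 = 9/2

9/2


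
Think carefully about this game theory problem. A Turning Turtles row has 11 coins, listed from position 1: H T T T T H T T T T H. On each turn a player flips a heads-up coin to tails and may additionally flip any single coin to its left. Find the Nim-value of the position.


Coins: H T T T T H T T T T H
Key fact: a single head at position k behaves exactly like a Nim heap of size k (turning it to T and optionally flipping a coin at j < k corresponds to moving the heap from k to j, or to 0), and heads combine as a disjunctive sum (two heads at the same place would cancel, matching j XOR j = 0). So the Nim-value is the XOR of the 1-indexed positions of the heads.
Face-up positions (1-indexed): [1, 6, 11]
XOR 0 with 1: 0 XOR 1 = 1
XOR 1 with 6: 1 XOR 6 = 7
XOR 7 with 11: 7 XOR 11 = 12
Nim-value = 12

12


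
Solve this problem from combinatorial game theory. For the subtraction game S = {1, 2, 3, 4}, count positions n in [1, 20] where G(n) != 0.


Subtraction set S = {1, 2, 3, 4}, so G(n) = n mod 5.
G(n) = 0 when n is a multiple of 5.
Multiples of 5 in [1, 20]: 4
N-positions (nonzero Grundy) = 20 - 4 = 16

16


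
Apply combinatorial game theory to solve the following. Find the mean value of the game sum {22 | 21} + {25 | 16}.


G1 = {22 | 21}, G2 = {25 | 16}
Each is a switch {a | b} with numbers a > b; its mean value is (a + b)/2, and mean value is additive over game sums: m(G1 + G2) = m(G1) + m(G2).
Mean of G1 = (22 + (21))/2 = 43/2 = 43/2
Mean of G2 = (25 + (16))/2 = 41/2 = 41/2
Mean of G1 + G2 = 43/2 + 41/2 = 42

42


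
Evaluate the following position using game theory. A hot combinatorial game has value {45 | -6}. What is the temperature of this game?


The game is {45 | -6}, a switch {a | b} with numbers a > b.
Cooling {a | b} by t gives {a - t | b + t}, which stops being hot when a - t = b + t, i.e. at t = (a - b)/2. So the temperature of a switch is (a - b)/2.
Temperature = (Left option - Right option) / 2
= (45 - (-6)) / 2
= 51 / 2
= 51/2

51/2


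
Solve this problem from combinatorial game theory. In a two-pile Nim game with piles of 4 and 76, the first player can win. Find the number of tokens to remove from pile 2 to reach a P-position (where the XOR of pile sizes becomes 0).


Piles: 4 and 76
Current XOR: 4 XOR 76 = 72 (non-zero, so this is an N-position).
To make the XOR zero, we need to find a move that balances the piles.
For pile 2 (size 76): target = 76 XOR 72 = 4
We reduce pile 2 from 76 to 4.
Tokens removed: 76 - 4 = 72
Verification: 4 XOR 4 = 0

72


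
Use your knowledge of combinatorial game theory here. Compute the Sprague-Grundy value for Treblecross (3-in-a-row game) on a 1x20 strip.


Treblecross: place X on empty cells; 3-in-a-row wins.
Playing within two cells of an existing X lets the opponent win at once, so sensible play treats the cells i-2..i+2 around each X as dead. The player left with no safe cell loses, so this is a normal-play take-away game on strips of safe cells.
Placing X at cell i (0-indexed) of a strip of k safe cells leaves independent strips of sizes max(0, i-2) and max(0, k-i-3). Hence G(k) = mex{ G(max(0,i-2)) XOR G(max(0,k-i-3)) : 0 <= i < k }, with G(0) = 0.
G(1): splits (0,0):0^0=0 -> mex({0}) = 1
G(2): splits (0,0):0^0=0 -> mex({0}) = 1
G(3): splits (0,0):0^0=0 -> mex({0}) = 1
G(4): splits (0,1):0^1=1 (0,0):0^0=0 -> mex({0, 1}) = 2
G(5): splits (0,2):0^1=1 (0,1):0^1=1 (0,0):0^0=0 -> mex({0, 1}) = 2
G(6) = mex({1}) = 0
G(7) = mex({0, 1, 2}) = 3
G(8) = mex({0, 1, 2}) = 3
G(9) = mex({0, 2}) = 1
G(10) = mex({0, 2, 3}) = 1
G(11) = mex({0, 3}) = 1
G(12) = mex({1, 3}) = 0
G(13) = mex({0, 1, 2, 3}) = 4
G(14) = mex({0, 1, 2}) = 3
G(15) = mex({0, 1, 2}) = 3
G(16) = mex({0, 1, 2, 4}) = 3
G(17) = mex({0, 1, 3, 4}) = 2
G(18) = mex({0, 1, 3, 4}) = 2
G(19) = mex({0, 1, 3, 5}) = 2
G(20) = mex({0, 1, 2, 3, 5}) = 4
Therefore G(20) = 4.

4


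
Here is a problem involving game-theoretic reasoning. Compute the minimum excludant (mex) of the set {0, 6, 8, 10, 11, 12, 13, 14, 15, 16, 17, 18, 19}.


Set = {0, 6, 8, 10, 11, 12, 13, 14, 15, 16, 17, 18, 19}
0 is in the set.
1 is NOT in the set. This is the mex.
mex = 1

1


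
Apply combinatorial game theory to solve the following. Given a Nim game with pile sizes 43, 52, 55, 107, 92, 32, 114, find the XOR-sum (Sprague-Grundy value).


We need the XOR (exclusive or) of all pile sizes.
After XOR-ing pile 1 (size 43): 0 XOR 43 = 43
After XOR-ing pile 2 (size 52): 43 XOR 52 = 31
After XOR-ing pile 3 (size 55): 31 XOR 55 = 40
After XOR-ing pile 4 (size 107): 40 XOR 107 = 67
After XOR-ing pile 5 (size 92): 67 XOR 92 = 31
After XOR-ing pile 6 (size 32): 31 XOR 32 = 63
After XOR-ing pile 7 (size 114): 63 XOR 114 = 77
The Nim-value of this position is 77.

77


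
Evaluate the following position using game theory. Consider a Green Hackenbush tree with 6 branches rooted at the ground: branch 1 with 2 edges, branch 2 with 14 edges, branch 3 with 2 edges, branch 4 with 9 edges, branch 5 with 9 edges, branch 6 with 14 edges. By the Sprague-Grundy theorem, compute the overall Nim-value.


The tree has 6 branches from the ground vertex.
In Green Hackenbush, the Nim-value of a simple path of length k is k.
Branch 1: length 2, Nim-value = 2
Branch 2: length 14, Nim-value = 14
Branch 3: length 2, Nim-value = 2
Branch 4: length 9, Nim-value = 9
Branch 5: length 9, Nim-value = 9
Branch 6: length 14, Nim-value = 14
Total Nim-value = XOR of all branch values:
0 XOR 2 = 2
2 XOR 14 = 12
12 XOR 2 = 14
14 XOR 9 = 7
7 XOR 9 = 14
14 XOR 14 = 0
Nim-value of the tree = 0

0


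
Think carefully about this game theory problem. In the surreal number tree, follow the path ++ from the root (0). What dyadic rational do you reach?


Sign expansion: ++
Rule: track bounds (lo, hi), initially (-inf, +inf). On '+', the current value becomes lo and we move to the simplest number in (value, hi): value + 1 if hi = +inf, otherwise the midpoint (value + hi)/2. On '-', the current value becomes hi and we move to value - 1 if lo = -inf, otherwise the midpoint (lo + value)/2.
Start at 0.
Step 1: sign = +, move right. Bounds: (0, +inf). Value = 1
Step 2: sign = +, move right. Bounds: (1, +inf). Value = 2
The surreal number with sign expansion ++ is 2.

2


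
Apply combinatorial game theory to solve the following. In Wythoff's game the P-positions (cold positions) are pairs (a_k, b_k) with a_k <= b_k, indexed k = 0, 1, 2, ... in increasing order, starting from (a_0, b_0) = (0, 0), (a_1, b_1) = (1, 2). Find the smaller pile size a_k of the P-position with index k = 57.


By Wythoff's theorem, a_k = floor(k * phi) and b_k = floor(k * phi^2) = a_k + k, where phi = (1 + sqrt(5))/2 is the golden ratio.
phi = (1 + sqrt(5))/2 = 1.618034
k = 57
k * phi = 57 * 1.618034 = 92.227937
a_57 = floor(k * phi) = 92

92


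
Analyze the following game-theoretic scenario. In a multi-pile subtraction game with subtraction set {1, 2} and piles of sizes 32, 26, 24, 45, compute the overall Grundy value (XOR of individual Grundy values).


Subtraction set: {1, 2}
For this subtraction set, G(n) = n mod 3 (period = max + 1 = 3).
Pile 1 (size 32): G(32) = 32 mod 3 = 2
Pile 2 (size 26): G(26) = 26 mod 3 = 2
Pile 3 (size 24): G(24) = 24 mod 3 = 0
Pile 4 (size 45): G(45) = 45 mod 3 = 0
Total Grundy value = XOR of all: 2 XOR 2 XOR 0 XOR 0 = 0

0


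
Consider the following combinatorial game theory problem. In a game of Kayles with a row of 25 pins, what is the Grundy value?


Kayles: a move removes 1 or 2 adjacent pins from a contiguous row.
Removing pins from a row of k leaves two independent rows (a, b) with a + b = k - 1 (one pin) or a + b = k - 2 (two pins); an end removal gives a = 0.
By Sprague-Grundy, G(k) = mex{ G(a) XOR G(b) } over all these splits. G(0) = 0.
G(1): splits (0,0):0^0=0 -> mex({0}) = 1
G(2): splits (0,1):0^1=1 (0,0):0^0=0 -> mex({0, 1}) = 2
G(3): splits (0,2):0^2=2 (1,1):1^1=0 (0,1):0^1=1 -> mex({0, 1, 2}) = 3
G(4): splits (0,3):0^3=3 (1,2):1^2=3 (0,2):0^2=2 (1,1):1^1=0 -> mex({0, 2, 3}) = 1
G(5): splits (0,4):0^1=1 (1,3):1^3=2 (2,2):2^2=0 (0,3):0^3=3 (1,2):1^2=3 -> mex({0, 1, 2, 3}) = 4
G(6) = mex({0, 1, 2, 4}) = 3
G(7) = mex({0, 1, 3, 4, 5}) = 2
G(8) = mex({0, 2, 3, 5, 6}) = 1
G(9) = mex({0, 1, 2, 3, 6, 7}) = 4
G(10) = mex({0, 1, 3, 4, 5, 7}) = 2
G(11) = mex({0, 1, 2, 3, 4, 5}) = 6
G(12) = mex({0, 1, 2, 3, 5, 6, 7}) = 4
G(13) = mex({0, 2, 3, 4, 6, 7}) = 1
G(14) = mex({0, 1, 4, 5, 6, 7}) = 2
G(15) = mex({0, 1, 2, 3, 4, 5, 6}) = 7
G(16) = mex({0, 2, 3, 5, 6, 7}) = 1
G(17) = mex({0, 1, 2, 3, 5, 6, 7}) = 4
G(18) = mex({0, 1, 2, 4, 5, 6}) = 3
G(19) = mex({0, 1, 3, 4, 5, 7}) = 2
G(20) = mex({0, 2, 3, 4, 5, 6, 7}) = 1
G(21) = mex({0, 1, 2, 3, 5, 6, 7}) = 4
G(22) = mex({0, 1, 2, 3, 4, 5, 7}) = 6
G(23) = mex({0, 1, 2, 3, 4, 5, 6}) = 7
G(24) = mex({0, 1, 2, 3, 5, 6, 7}) = 4
G(25) = mex({0, 2, 3, 4, 6, 7}) = 1
Therefore G(25) = 1.

1


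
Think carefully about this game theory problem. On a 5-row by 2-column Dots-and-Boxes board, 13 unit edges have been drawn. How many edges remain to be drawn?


Grid: 5 x 2 boxes, i.e. 6 rows and 3 columns of dots.
Horizontal edges: (rows + 1) * cols = 6 * 2 = 12
Vertical edges: rows * (cols + 1) = 5 * 3 = 15
Total edges: 12 + 15 = 27
Edges drawn: 13
Remaining: 27 - 13 = 14

14


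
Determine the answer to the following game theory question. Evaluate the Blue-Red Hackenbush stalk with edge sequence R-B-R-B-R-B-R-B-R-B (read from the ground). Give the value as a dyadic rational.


Edges (from ground): R-B-R-B-R-B-R-B-R-B
By Berlekamp's sign-expansion rule, a Blue-Red Hackenbush stalk has the value of the surreal number whose sign sequence is the edge sequence with B -> + and R -> -.
Sign sequence: -+-+-+-+-+
Trace the sign expansion in the surreal number tree, starting from 0:
Edge 1: R (sign -) -> bounds (-inf, 0), value = -1
Edge 2: B (sign +) -> bounds (-1, 0), value = -1/2
Edge 3: R (sign -) -> bounds (-1, -1/2), value = -3/4
Edge 4: B (sign +) -> bounds (-3/4, -1/2), value = -5/8
Edge 5: R (sign -) -> bounds (-3/4, -5/8), value = -11/16
Edge 6: B (sign +) -> bounds (-11/16, -5/8), value = -21/32
Edge 7: R (sign -) -> bounds (-11/16, -21/32), value = -43/64
Edge 8: B (sign +) -> bounds (-43/64, -21/32), value = -85/128
Edge 9: R (sign -) -> bounds (-43/64, -85/128), value = -171/256
Edge 10: B (sign +) -> bounds (-171/256, -85/128), value = -341/512
Game value = -341/512

-341/512


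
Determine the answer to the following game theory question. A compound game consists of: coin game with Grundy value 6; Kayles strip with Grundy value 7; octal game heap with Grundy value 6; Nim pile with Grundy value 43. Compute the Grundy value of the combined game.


By the Sprague-Grundy theorem, the Grundy value of a sum of games is the XOR of individual Grundy values.
coin game: Grundy value = 6. Running XOR: 0 XOR 6 = 6
Kayles strip: Grundy value = 7. Running XOR: 6 XOR 7 = 1
octal game heap: Grundy value = 6. Running XOR: 1 XOR 6 = 7
Nim pile: Grundy value = 43. Running XOR: 7 XOR 43 = 44
The combined Grundy value is 44.

44


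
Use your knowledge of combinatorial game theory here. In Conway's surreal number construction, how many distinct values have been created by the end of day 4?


Day 0: {|} = 0 is born. Count = 1.
Day n: the number of surreal numbers born by day n is 2^(n+1) - 1.
By day 0: 2^1 - 1 = 1
By day 1: 2^2 - 1 = 3
By day 2: 2^3 - 1 = 7
By day 3: 2^4 - 1 = 15
By day 4: 2^5 - 1 = 31
By day 4: 31 surreal numbers.

31


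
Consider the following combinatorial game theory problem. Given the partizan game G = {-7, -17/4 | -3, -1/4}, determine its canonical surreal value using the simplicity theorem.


Left options: {-7, -17/4}, max = -17/4
Right options: {-3, -1/4}, min = -3
All options are numbers and max(Left) < min(Right), so by the simplicity theorem the value is the simplest (earliest-born) number strictly between -17/4 and -3.
The only integer strictly between -17/4 and -3 is -4.
No non-integer in the interval can be simpler: if x is a non-integer in the interval, then floor(x) or ceil(x) also lies in the interval (the interval contains an integer), and both are proper prefixes of x's sign expansion, i.e. born earlier. So the game value is -4.
Game value = -4

-4


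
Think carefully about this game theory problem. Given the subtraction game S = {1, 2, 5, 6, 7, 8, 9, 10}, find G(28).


The subtraction set is S = {1, 2, 5, 6, 7, 8, 9, 10}.
G(k) = mex{ G(k - s) : s in S, s <= k }. We compute iteratively: G(0) = 0.
G(1) = mex({0}) = 1
G(2) = mex({0, 1}) = 2
G(3) = mex({1, 2}) = 0
G(4) = mex({0, 2}) = 1
G(5) = mex({0, 1}) = 2
G(6) = mex({0, 1, 2}) = 3
G(7) = mex({0, 1, 2, 3}) = 4
G(8) = mex({0, 1, 2, 3, 4}) = 5
G(9) = mex({0, 1, 2, 4, 5}) = 3
G(10) = mex({0, 1, 2, 3, 5}) = 4
G(11) = mex({0, 1, 2, 3, 4}) = 5
G(12) = mex({0, 1, 2, 3, 4, 5}) = 6
G(13) = mex({0, 1, 2, 3, 4, 5, 6}) = 7
G(14) = mex({1, 2, 3, 4, 5, 6, 7}) = 0
G(15) = mex({0, 2, 3, 4, 5, 7}) = 1
G(16) = mex({0, 1, 3, 4, 5}) = 2
G(17) = mex({1, 2, 3, 4, 5, 6}) = 0
G(18) = mex({0, 2, 3, 4, 5, 6, 7}) = 1
G(19) = mex({0, 1, 3, 4, 5, 6, 7}) = 2
G(20) = mex({0, 1, 2, 4, 5, 6, 7}) = 3
G(21) = mex({0, 1, 2, 3, 5, 6, 7}) = 4
G(22) = mex({0, 1, 2, 3, 4, 6, 7}) = 5
G(23) = mex({0, 1, 2, 4, 5, 7}) = 3
Observe that G(14)..G(23) = 0, 1, 2, 0, 1, 2, 3, 4, 5, 3 repeats G(0)..G(9) = 0, 1, 2, 0, 1, 2, 3, 4, 5, 3.
For k >= max(S) = 10, G(k) is determined by the previous 10 values G(k-10)..G(k-1); a window of 10 consecutive values has recurred shifted by 14, so by induction G(k + 14) = G(k) for all k >= 0: the sequence is periodic from the start with period 14.
One period: G(0..13) = 0, 1, 2, 0, 1, 2, 3, 4, 5, 3, 4, 5, 6, 7.
28 mod 14 = 0, so G(28) = G(0) = 0.

0


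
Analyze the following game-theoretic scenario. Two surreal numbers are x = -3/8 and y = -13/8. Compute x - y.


x = -3/8, y = -13/8
Converting to common denominator: 8
x = -3/8, y = -13/8
x - y = -3/8 - -13/8 = 5/4

5/4


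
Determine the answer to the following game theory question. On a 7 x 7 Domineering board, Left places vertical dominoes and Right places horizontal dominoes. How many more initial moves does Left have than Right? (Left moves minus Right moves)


Board is 7 x 7 (rows x cols).
Left (vertical) placements: (rows-1) * cols = 6 * 7 = 42
Right (horizontal) placements: rows * (cols-1) = 7 * 6 = 42
Advantage = Left - Right = 42 - 42 = 0

0


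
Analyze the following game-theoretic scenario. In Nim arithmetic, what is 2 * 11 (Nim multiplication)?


Nim multiplication is bilinear over XOR: (u XOR v) * w = (u*w) XOR (v*w).
So we split each operand into its bit components and XOR the pairwise Nim products.
2 = 2 (as XOR of powers of 2).
11 = 1 + 2 + 8 (as XOR of powers of 2).
Using the standard Nim-product table on single bits:
  2*2 = 3,   2*4 = 8,   2*8 = 12,
  4*4 = 6,   4*8 = 11,  8*8 = 13,
and  1*x = x (identity), k*l = l*k (commutative).
Pairwise Nim products:
  2 * 1 = 2
  2 * 2 = 3
  2 * 8 = 12
XOR them: 2 XOR 3 XOR 12 = 13.
Result: 2 * 11 = 13 (in Nim).

13


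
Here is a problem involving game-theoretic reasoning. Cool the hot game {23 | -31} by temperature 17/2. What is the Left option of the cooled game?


Original game: {23 | -31} (a switch {a | b} with a > b).
Cooling by t (for t below the temperature (a - b)/2 = 27) taxes each move by t: {a | b} cooled by t is {a - t | b + t}.
Cooling amount: t = 17/2
Cooled Left option: 23 - 17/2 = 29/2
Cooled Right option: -31 + 17/2 = -45/2
Cooled game: {29/2 | -45/2}
Left option = 29/2

29/2


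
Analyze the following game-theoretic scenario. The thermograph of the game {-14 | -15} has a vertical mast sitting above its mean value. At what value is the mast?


Game = {-14 | -15}, a switch {a | b} with numbers a > b.
Its thermograph has left wall a - t and right wall b + t, which meet at t = (a - b)/2, where both equal (a + b)/2. So the mast (mean value) is at (a + b)/2.
Mean = (-14 + (-15))/2 = -29/2 = -29/2

-29/2


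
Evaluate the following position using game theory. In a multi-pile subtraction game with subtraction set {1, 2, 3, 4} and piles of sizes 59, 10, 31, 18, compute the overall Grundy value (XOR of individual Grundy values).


Subtraction set: {1, 2, 3, 4}
For this subtraction set, G(n) = n mod 5 (period = max + 1 = 5).
Pile 1 (size 59): G(59) = 59 mod 5 = 4
Pile 2 (size 10): G(10) = 10 mod 5 = 0
Pile 3 (size 31): G(31) = 31 mod 5 = 1
Pile 4 (size 18): G(18) = 18 mod 5 = 3
Total Grundy value = XOR of all: 4 XOR 0 XOR 1 XOR 3 = 6

6


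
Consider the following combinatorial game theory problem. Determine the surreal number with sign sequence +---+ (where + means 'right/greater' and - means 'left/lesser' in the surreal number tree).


Sign expansion: +---+
Rule: track bounds (lo, hi), initially (-inf, +inf). On '+', the current value becomes lo and we move to the simplest number in (value, hi): value + 1 if hi = +inf, otherwise the midpoint (value + hi)/2. On '-', the current value becomes hi and we move to value - 1 if lo = -inf, otherwise the midpoint (lo + value)/2.
Start at 0.
Step 1: sign = +, move right. Bounds: (0, +inf). Value = 1
Step 2: sign = -, move left. Bounds: (0, 1). Value = 1/2
Step 3: sign = -, move left. Bounds: (0, 1/2). Value = 1/4
Step 4: sign = -, move left. Bounds: (0, 1/4). Value = 1/8
Step 5: sign = +, move right. Bounds: (1/8, 1/4). Value = 3/16
The surreal number with sign expansion +---+ is 3/16.

3/16


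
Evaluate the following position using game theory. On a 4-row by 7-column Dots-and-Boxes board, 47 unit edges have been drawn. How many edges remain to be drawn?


Grid: 4 x 7 boxes, i.e. 5 rows and 8 columns of dots.
Horizontal edges: (rows + 1) * cols = 5 * 7 = 35
Vertical edges: rows * (cols + 1) = 4 * 8 = 32
Total edges: 35 + 32 = 67
Edges drawn: 47
Remaining: 67 - 47 = 20

20


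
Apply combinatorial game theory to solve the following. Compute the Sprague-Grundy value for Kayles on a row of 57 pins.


Kayles: a move removes 1 or 2 adjacent pins from a contiguous row.
Removing pins from a row of k leaves two independent rows (a, b) with a + b = k - 1 (one pin) or a + b = k - 2 (two pins); an end removal gives a = 0.
By Sprague-Grundy, G(k) = mex{ G(a) XOR G(b) } over all these splits. G(0) = 0.
G(1): splits (0,0):0^0=0 -> mex({0}) = 1
G(2): splits (0,1):0^1=1 (0,0):0^0=0 -> mex({0, 1}) = 2
G(3): splits (0,2):0^2=2 (1,1):1^1=0 (0,1):0^1=1 -> mex({0, 1, 2}) = 3
G(4): splits (0,3):0^3=3 (1,2):1^2=3 (0,2):0^2=2 (1,1):1^1=0 -> mex({0, 2, 3}) = 1
G(5): splits (0,4):0^1=1 (1,3):1^3=2 (2,2):2^2=0 (0,3):0^3=3 (1,2):1^2=3 -> mex({0, 1, 2, 3}) = 4
G(6) = mex({0, 1, 2, 4}) = 3
G(7) = mex({0, 1, 3, 4, 5}) = 2
G(8) = mex({0, 2, 3, 5, 6}) = 1
G(9) = mex({0, 1, 2, 3, 6, 7}) = 4
G(10) = mex({0, 1, 3, 4, 5, 7}) = 2
G(11) = mex({0, 1, 2, 3, 4, 5}) = 6
G(12) = mex({0, 1, 2, 3, 5, 6, 7}) = 4
G(13) = mex({0, 2, 3, 4, 6, 7}) = 1
G(14) = mex({0, 1, 4, 5, 6, 7}) = 2
G(15) = mex({0, 1, 2, 3, 4, 5, 6}) = 7
G(16) = mex({0, 2, 3, 5, 6, 7}) = 1
G(17) = mex({0, 1, 2, 3, 5, 6, 7}) = 4
G(18) = mex({0, 1, 2, 4, 5, 6}) = 3
G(19) = mex({0, 1, 3, 4, 5, 7}) = 2
G(20) = mex({0, 2, 3, 4, 5, 6, 7}) = 1
G(21) = mex({0, 1, 2, 3, 5, 6, 7}) = 4
G(22) = mex({0, 1, 2, 3, 4, 5, 7}) = 6
G(23) = mex({0, 1, 2, 3, 4, 5, 6}) = 7
G(24) = mex({0, 1, 2, 3, 5, 6, 7}) = 4
G(25) = mex({0, 2, 3, 4, 6, 7}) = 1
G(26) = mex({0, 1, 3, 4, 5, 6, 7}) = 2
G(27) = mex({0, 1, 2, 3, 4, 5, 6, 7}) = 8
G(28) = mex({0, 1, 2, 3, 4, 6, 7, 8}) = 5
G(29) = mex({0, 1, 2, 3, 5, 6, 7, 8, 9}) = 4
G(30) = mex({0, 1, 2, 3, 4, 5, 6, 9, 10}) = 7
G(31) = mex({0, 1, 3, 4, 5, 7, 10, 11}) = 2
G(32) = mex({0, 2, 3, 4, 5, 6, 7, 9, 11}) = 1
G(33) = mex({0, 1, 2, 3, 4, 5, 6, 7, 9, 12}) = 8
G(34) = mex({0, 1, 2, 3, 4, 5, 7, 8, 11, 12}) = 6
G(35) = mex({0, 1, 2, 3, 4, 5, 6, 8, 9, 10, 11}) = 7
G(36) = mex({0, 1, 2, 3, 5, 6, 7, 9, 10}) = 4
G(37) = mex({0, 2, 3, 4, 6, 7, 9, 10, 11, 12}) = 1
G(38) = mex({0, 1, 3, 4, 5, 6, 7, 9, 10, 11, 12}) = 2
G(39) = mex({0, 1, 2, 4, 5, 6, 7, 9, 10, 12, 14}) = 3
G(40) = mex({0, 2, 3, 4, 6, 7, 11, 12, 14}) = 1
G(41) = mex({0, 1, 2, 3, 5, 6, 7, 9, 10, 11, 12}) = 4
G(42) = mex({0, 1, 2, 3, 4, 5, 6, 9, 10}) = 7
G(43) = mex({0, 1, 3, 4, 5, 7, 9, 10, 12, 15}) = 2
G(44) = mex({0, 2, 3, 4, 5, 6, 7, 9, 10, 12, 15}) = 1
G(45) = mex({0, 1, 2, 3, 4, 5, 6, 7, 9, 10, 12, 14}) = 8
G(46) = mex({0, 1, 3, 4, 5, 7, 8, 11, 12, 14}) = 2
G(47) = mex({0, 1, 2, 3, 4, 5, 6, 8, 9, 10, 11, 12}) = 7
G(48) = mex({0, 1, 2, 3, 5, 6, 7, 9, 10}) = 4
G(49) = mex({0, 2, 3, 4, 6, 7, 9, 10, 11, 12, 15}) = 1
G(50) = mex({0, 1, 4, 5, 6, 7, 9, 11, 12, 14, 15}) = 2
G(51) = mex({0, 1, 2, 3, 4, 5, 6, 7, 9, 12, 14, 15}) = 8
G(52) = mex({0, 2, 3, 4, 5, 6, 7, 8, 11, 12, 15}) = 1
G(53) = mex({0, 1, 2, 3, 5, 6, 7, 8, 9, 10, 11, 12}) = 4
G(54) = mex({0, 1, 2, 3, 4, 5, 6, 9, 10}) = 7
G(55) = mex({0, 1, 3, 4, 5, 7, 9, 10, 11, 12}) = 2
G(56) = mex({0, 2, 3, 4, 5, 6, 7, 9, 10, 11, 12, 13, 14}) = 1
G(57) = mex({0, 1, 2, 3, 5, 6, 7, 9, 10, 12, 13, 14, 15}) = 4
Therefore G(57) = 4.

4


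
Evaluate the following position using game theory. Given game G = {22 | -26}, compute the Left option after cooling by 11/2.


Original game: {22 | -26} (a switch {a | b} with a > b).
Cooling by t (for t below the temperature (a - b)/2 = 24) taxes each move by t: {a | b} cooled by t is {a - t | b + t}.
Cooling amount: t = 11/2
Cooled Left option: 22 - 11/2 = 33/2
Cooled Right option: -26 + 11/2 = -41/2
Cooled game: {33/2 | -41/2}
Left option = 33/2

33/2


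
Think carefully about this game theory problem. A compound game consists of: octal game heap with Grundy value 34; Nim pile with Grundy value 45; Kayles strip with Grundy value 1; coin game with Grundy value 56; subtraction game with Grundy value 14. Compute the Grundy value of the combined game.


By the Sprague-Grundy theorem, the Grundy value of a sum of games is the XOR of individual Grundy values.
octal game heap: Grundy value = 34. Running XOR: 0 XOR 34 = 34
Nim pile: Grundy value = 45. Running XOR: 34 XOR 45 = 15
Kayles strip: Grundy value = 1. Running XOR: 15 XOR 1 = 14
coin game: Grundy value = 56. Running XOR: 14 XOR 56 = 54
subtraction game: Grundy value = 14. Running XOR: 54 XOR 14 = 56
The combined Grundy value is 56.

56


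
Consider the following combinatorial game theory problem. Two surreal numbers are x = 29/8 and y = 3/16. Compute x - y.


x = 29/8, y = 3/16
Converting to common denominator: 16
x = 58/16, y = 3/16
x - y = 29/8 - 3/16 = 55/16

55/16


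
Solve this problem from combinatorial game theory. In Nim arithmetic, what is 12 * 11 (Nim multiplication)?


Nim multiplication is bilinear over XOR: (u XOR v) * w = (u*w) XOR (v*w).
So we split each operand into its bit components and XOR the pairwise Nim products.
12 = 4 + 8 (as XOR of powers of 2).
11 = 1 + 2 + 8 (as XOR of powers of 2).
Using the standard Nim-product table on single bits:
  2*2 = 3,   2*4 = 8,   2*8 = 12,
  4*4 = 6,   4*8 = 11,  8*8 = 13,
and  1*x = x (identity), k*l = l*k (commutative).
Pairwise Nim products:
  4 * 1 = 4
  4 * 2 = 8
  4 * 8 = 11
  8 * 1 = 8
  8 * 2 = 12
  8 * 8 = 13
XOR them: 4 XOR 8 XOR 11 XOR 8 XOR 12 XOR 13 = 14.
Result: 12 * 11 = 14 (in Nim).

14


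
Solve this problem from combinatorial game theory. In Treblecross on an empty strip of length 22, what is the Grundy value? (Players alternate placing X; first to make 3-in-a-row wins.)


Treblecross: place X on empty cells; 3-in-a-row wins.
Playing within two cells of an existing X lets the opponent win at once, so sensible play treats the cells i-2..i+2 around each X as dead. The player left with no safe cell loses, so this is a normal-play take-away game on strips of safe cells.
Placing X at cell i (0-indexed) of a strip of k safe cells leaves independent strips of sizes max(0, i-2) and max(0, k-i-3). Hence G(k) = mex{ G(max(0,i-2)) XOR G(max(0,k-i-3)) : 0 <= i < k }, with G(0) = 0.
G(1): splits (0,0):0^0=0 -> mex({0}) = 1
G(2): splits (0,0):0^0=0 -> mex({0}) = 1
G(3): splits (0,0):0^0=0 -> mex({0}) = 1
G(4): splits (0,1):0^1=1 (0,0):0^0=0 -> mex({0, 1}) = 2
G(5): splits (0,2):0^1=1 (0,1):0^1=1 (0,0):0^0=0 -> mex({0, 1}) = 2
G(6) = mex({1}) = 0
G(7) = mex({0, 1, 2}) = 3
G(8) = mex({0, 1, 2}) = 3
G(9) = mex({0, 2}) = 1
G(10) = mex({0, 2, 3}) = 1
G(11) = mex({0, 3}) = 1
G(12) = mex({1, 3}) = 0
G(13) = mex({0, 1, 2, 3}) = 4
G(14) = mex({0, 1, 2}) = 3
G(15) = mex({0, 1, 2}) = 3
G(16) = mex({0, 1, 2, 4}) = 3
G(17) = mex({0, 1, 3, 4}) = 2
G(18) = mex({0, 1, 3, 4}) = 2
G(19) = mex({0, 1, 3, 5}) = 2
G(20) = mex({0, 1, 2, 3, 5}) = 4
G(21) = mex({0, 1, 2, 3, 5}) = 4
G(22) = mex({1, 2, 6}) = 0
Therefore G(22) = 0.

0


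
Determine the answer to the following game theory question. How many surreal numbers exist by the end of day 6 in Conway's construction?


Day 0: {|} = 0 is born. Count = 1.
Day n: the number of surreal numbers born by day n is 2^(n+1) - 1.
By day 0: 2^1 - 1 = 1
By day 1: 2^2 - 1 = 3
By day 2: 2^3 - 1 = 7
By day 3: 2^4 - 1 = 15
By day 4: 2^5 - 1 = 31
By day 5: 2^6 - 1 = 63
By day 6: 2^7 - 1 = 127
By day 6: 127 surreal numbers.

127


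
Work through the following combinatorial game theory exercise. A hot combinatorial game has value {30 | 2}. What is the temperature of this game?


The game is {30 | 2}, a switch {a | b} with numbers a > b.
Cooling {a | b} by t gives {a - t | b + t}, which stops being hot when a - t = b + t, i.e. at t = (a - b)/2. So the temperature of a switch is (a - b)/2.
Temperature = (Left option - Right option) / 2
= (30 - (2)) / 2
= 28 / 2
= 14

14


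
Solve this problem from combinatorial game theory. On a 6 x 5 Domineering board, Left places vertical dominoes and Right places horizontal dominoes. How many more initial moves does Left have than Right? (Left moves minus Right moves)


Board is 6 x 5 (rows x cols).
Left (vertical) placements: (rows-1) * cols = 5 * 5 = 25
Right (horizontal) placements: rows * (cols-1) = 6 * 4 = 24
Advantage = Left - Right = 25 - 24 = 1

1


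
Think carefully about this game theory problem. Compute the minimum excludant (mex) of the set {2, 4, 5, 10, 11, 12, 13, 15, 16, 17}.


Set = {2, 4, 5, 10, 11, 12, 13, 15, 16, 17}
0 is NOT in the set. This is the mex.
mex = 0

0


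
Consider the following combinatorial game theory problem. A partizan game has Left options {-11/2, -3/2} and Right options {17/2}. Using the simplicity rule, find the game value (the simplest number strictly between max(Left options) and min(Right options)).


Left options: {-11/2, -3/2}, max = -3/2
Right options: {17/2}, min = 17/2
All options are numbers and max(Left) < min(Right), so by the simplicity theorem the value is the simplest (earliest-born) number strictly between -3/2 and 17/2.
Integers -1 through 8 all lie strictly between -3/2 and 17/2.
Among integers, the simplest (lowest birthday = smallest |n|; 0 is born on day 0, +-n on day n) is 0.
No non-integer in the interval can be simpler: if x is a non-integer in the interval, then floor(x) or ceil(x) also lies in the interval (the interval contains an integer), and both are proper prefixes of x's sign expansion, i.e. born earlier. So the game value is 0.
Game value = 0

0


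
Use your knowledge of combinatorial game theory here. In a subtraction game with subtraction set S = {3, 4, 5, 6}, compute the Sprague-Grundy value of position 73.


The subtraction set is S = {3, 4, 5, 6}.
G(k) = mex{ G(k - s) : s in S, s <= k }. We compute iteratively: G(0) = 0.
G(1) = mex({}) = 0
G(2) = mex({}) = 0
G(3) = mex({0}) = 1
G(4) = mex({0}) = 1
G(5) = mex({0}) = 1
G(6) = mex({0, 1}) = 2
G(7) = mex({0, 1}) = 2
G(8) = mex({0, 1}) = 2
G(9) = mex({1, 2}) = 0
G(10) = mex({1, 2}) = 0
G(11) = mex({1, 2}) = 0
G(12) = mex({0, 2}) = 1
G(13) = mex({0, 2}) = 1
G(14) = mex({0, 2}) = 1
Observe that G(9)..G(14) = 0, 0, 0, 1, 1, 1 repeats G(0)..G(5) = 0, 0, 0, 1, 1, 1.
For k >= max(S) = 6, G(k) is determined by the previous 6 values G(k-6)..G(k-1); a window of 6 consecutive values has recurred shifted by 9, so by induction G(k + 9) = G(k) for all k >= 0: the sequence is periodic from the start with period 9.
One period: G(0..8) = 0, 0, 0, 1, 1, 1, 2, 2, 2.
73 mod 9 = 1, so G(73) = G(1) = 0.

0


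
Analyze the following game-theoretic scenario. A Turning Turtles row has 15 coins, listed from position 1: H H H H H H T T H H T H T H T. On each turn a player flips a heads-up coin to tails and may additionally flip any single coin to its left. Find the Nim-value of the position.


Coins: H H H H H H T T H H T H T H T
Key fact: a single head at position k behaves exactly like a Nim heap of size k (turning it to T and optionally flipping a coin at j < k corresponds to moving the heap from k to j, or to 0), and heads combine as a disjunctive sum (two heads at the same place would cancel, matching j XOR j = 0). So the Nim-value is the XOR of the 1-indexed positions of the heads.
Face-up positions (1-indexed): [1, 2, 3, 4, 5, 6, 9, 10, 12, 14]
XOR 0 with 1: 0 XOR 1 = 1
XOR 1 with 2: 1 XOR 2 = 3
XOR 3 with 3: 3 XOR 3 = 0
XOR 0 with 4: 0 XOR 4 = 4
XOR 4 with 5: 4 XOR 5 = 1
XOR 1 with 6: 1 XOR 6 = 7
XOR 7 with 9: 7 XOR 9 = 14
XOR 14 with 10: 14 XOR 10 = 4
XOR 4 with 12: 4 XOR 12 = 8
XOR 8 with 14: 8 XOR 14 = 6
Nim-value = 6

6


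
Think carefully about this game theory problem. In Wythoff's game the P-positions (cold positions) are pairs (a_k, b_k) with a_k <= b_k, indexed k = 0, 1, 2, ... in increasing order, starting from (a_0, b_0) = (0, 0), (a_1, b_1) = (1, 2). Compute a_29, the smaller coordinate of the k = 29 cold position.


By Wythoff's theorem, a_k = floor(k * phi) and b_k = floor(k * phi^2) = a_k + k, where phi = (1 + sqrt(5))/2 is the golden ratio.
phi = (1 + sqrt(5))/2 = 1.618034
k = 29
k * phi = 29 * 1.618034 = 46.922986
a_29 = floor(k * phi) = 46

46


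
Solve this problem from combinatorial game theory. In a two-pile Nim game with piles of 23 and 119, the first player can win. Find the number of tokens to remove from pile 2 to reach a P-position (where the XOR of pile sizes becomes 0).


Piles: 23 and 119
Current XOR: 23 XOR 119 = 96 (non-zero, so this is an N-position).
To make the XOR zero, we need to find a move that balances the piles.
For pile 2 (size 119): target = 119 XOR 96 = 23
We reduce pile 2 from 119 to 23.
Tokens removed: 119 - 23 = 96
Verification: 23 XOR 23 = 0

96


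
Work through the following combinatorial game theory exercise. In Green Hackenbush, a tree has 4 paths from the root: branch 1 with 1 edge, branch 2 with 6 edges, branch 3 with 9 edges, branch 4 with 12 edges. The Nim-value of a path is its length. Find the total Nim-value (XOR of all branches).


The tree has 4 branches from the ground vertex.
In Green Hackenbush, the Nim-value of a simple path of length k is k.
Branch 1: length 1, Nim-value = 1
Branch 2: length 6, Nim-value = 6
Branch 3: length 9, Nim-value = 9
Branch 4: length 12, Nim-value = 12
Total Nim-value = XOR of all branch values:
0 XOR 1 = 1
1 XOR 6 = 7
7 XOR 9 = 14
14 XOR 12 = 2
Nim-value of the tree = 2

2


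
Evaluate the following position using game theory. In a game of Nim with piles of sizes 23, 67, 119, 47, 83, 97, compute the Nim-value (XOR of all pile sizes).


We need the XOR (exclusive or) of all pile sizes.
After XOR-ing pile 1 (size 23): 0 XOR 23 = 23
After XOR-ing pile 2 (size 67): 23 XOR 67 = 84
After XOR-ing pile 3 (size 119): 84 XOR 119 = 35
After XOR-ing pile 4 (size 47): 35 XOR 47 = 12
After XOR-ing pile 5 (size 83): 12 XOR 83 = 95
After XOR-ing pile 6 (size 97): 95 XOR 97 = 62
The Nim-value of this position is 62.

62


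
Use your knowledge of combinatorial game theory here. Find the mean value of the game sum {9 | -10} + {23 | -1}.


G1 = {9 | -10}, G2 = {23 | -1}
Each is a switch {a | b} with numbers a > b; its mean value is (a + b)/2, and mean value is additive over game sums: m(G1 + G2) = m(G1) + m(G2).
Mean of G1 = (9 + (-10))/2 = -1/2 = -1/2
Mean of G2 = (23 + (-1))/2 = 22/2 = 11
Mean of G1 + G2 = -1/2 + 11 = 21/2

21/2


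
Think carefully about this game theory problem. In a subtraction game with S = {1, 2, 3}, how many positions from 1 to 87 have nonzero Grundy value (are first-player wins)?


Subtraction set S = {1, 2, 3}, so G(n) = n mod 4.
G(n) = 0 when n is a multiple of 4.
Multiples of 4 in [1, 87]: 21
N-positions (nonzero Grundy) = 87 - 21 = 66

66


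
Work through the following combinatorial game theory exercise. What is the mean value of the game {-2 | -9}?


Game = {-2 | -9}, a switch {a | b} with numbers a > b.
Its thermograph has left wall a - t and right wall b + t, which meet at t = (a - b)/2, where both equal (a + b)/2. So the mast (mean value) is at (a + b)/2.
Mean = (-2 + (-9))/2 = -11/2 = -11/2

-11/2


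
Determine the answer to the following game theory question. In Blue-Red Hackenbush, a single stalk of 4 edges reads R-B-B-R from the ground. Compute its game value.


Edges (from ground): R-B-B-R
By Berlekamp's sign-expansion rule, a Blue-Red Hackenbush stalk has the value of the surreal number whose sign sequence is the edge sequence with B -> + and R -> -.
Sign sequence: -++-
Trace the sign expansion in the surreal number tree, starting from 0:
Edge 1: R (sign -) -> bounds (-inf, 0), value = -1
Edge 2: B (sign +) -> bounds (-1, 0), value = -1/2
Edge 3: B (sign +) -> bounds (-1/2, 0), value = -1/4
Edge 4: R (sign -) -> bounds (-1/2, -1/4), value = -3/8
Game value = -3/8

-3/8


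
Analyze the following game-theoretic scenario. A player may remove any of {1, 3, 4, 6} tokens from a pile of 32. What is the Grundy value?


The subtraction set is S = {1, 3, 4, 6}.
G(k) = mex{ G(k - s) : s in S, s <= k }. We compute iteratively: G(0) = 0.
G(1) = mex({0}) = 1
G(2) = mex({1}) = 0
G(3) = mex({0}) = 1
G(4) = mex({0, 1}) = 2
G(5) = mex({0, 1, 2}) = 3
G(6) = mex({0, 1, 3}) = 2
G(7) = mex({1, 2}) = 0
G(8) = mex({0, 2, 3}) = 1
G(9) = mex({1, 2, 3}) = 0
G(10) = mex({0, 2}) = 1
G(11) = mex({0, 1, 3}) = 2
G(12) = mex({0, 1, 2}) = 3
Observe that G(7)..G(12) = 0, 1, 0, 1, 2, 3 repeats G(0)..G(5) = 0, 1, 0, 1, 2, 3.
For k >= max(S) = 6, G(k) is determined by the previous 6 values G(k-6)..G(k-1); a window of 6 consecutive values has recurred shifted by 7, so by induction G(k + 7) = G(k) for all k >= 0: the sequence is periodic from the start with period 7.
One period: G(0..6) = 0, 1, 0, 1, 2, 3, 2.
32 mod 7 = 4, so G(32) = G(4) = 2.

2


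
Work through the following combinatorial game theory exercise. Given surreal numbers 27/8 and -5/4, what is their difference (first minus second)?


x = 27/8, y = -5/4
Converting to common denominator: 8
x = 27/8, y = -10/8
x - y = 27/8 - -5/4 = 37/8

37/8


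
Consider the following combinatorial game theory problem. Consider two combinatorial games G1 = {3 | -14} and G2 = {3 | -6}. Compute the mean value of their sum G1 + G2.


G1 = {3 | -14}, G2 = {3 | -6}
Each is a switch {a | b} with numbers a > b; its mean value is (a + b)/2, and mean value is additive over game sums: m(G1 + G2) = m(G1) + m(G2).
Mean of G1 = (3 + (-14))/2 = -11/2 = -11/2
Mean of G2 = (3 + (-6))/2 = -3/2 = -3/2
Mean of G1 + G2 = -11/2 + -3/2 = -7

-7


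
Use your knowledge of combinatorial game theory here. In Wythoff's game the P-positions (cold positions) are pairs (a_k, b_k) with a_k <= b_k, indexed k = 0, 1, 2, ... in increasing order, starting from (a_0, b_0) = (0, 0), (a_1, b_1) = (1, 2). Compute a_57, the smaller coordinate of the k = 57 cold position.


By Wythoff's theorem, a_k = floor(k * phi) and b_k = floor(k * phi^2) = a_k + k, where phi = (1 + sqrt(5))/2 is the golden ratio.
phi = (1 + sqrt(5))/2 = 1.618034
k = 57
k * phi = 57 * 1.618034 = 92.227937
a_57 = floor(k * phi) = 92

92


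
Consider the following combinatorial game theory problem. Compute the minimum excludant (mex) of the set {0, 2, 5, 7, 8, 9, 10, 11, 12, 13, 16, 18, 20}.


Set = {0, 2, 5, 7, 8, 9, 10, 11, 12, 13, 16, 18, 20}
0 is in the set.
1 is NOT in the set. This is the mex.
mex = 1

1


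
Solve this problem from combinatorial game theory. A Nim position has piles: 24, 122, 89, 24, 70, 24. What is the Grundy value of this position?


We need the XOR (exclusive or) of all pile sizes.
After XOR-ing pile 1 (size 24): 0 XOR 24 = 24
After XOR-ing pile 2 (size 122): 24 XOR 122 = 98
After XOR-ing pile 3 (size 89): 98 XOR 89 = 59
After XOR-ing pile 4 (size 24): 59 XOR 24 = 35
After XOR-ing pile 5 (size 70): 35 XOR 70 = 101
After XOR-ing pile 6 (size 24): 101 XOR 24 = 125
The Nim-value of this position is 125.

125


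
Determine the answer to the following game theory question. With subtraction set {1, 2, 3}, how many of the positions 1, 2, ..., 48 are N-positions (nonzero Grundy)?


Subtraction set S = {1, 2, 3}, so G(n) = n mod 4.
G(n) = 0 when n is a multiple of 4.
Multiples of 4 in [1, 48]: 12
N-positions (nonzero Grundy) = 48 - 12 = 36

36


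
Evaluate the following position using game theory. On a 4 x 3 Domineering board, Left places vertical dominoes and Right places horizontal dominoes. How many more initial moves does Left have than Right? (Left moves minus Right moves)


Board is 4 x 3 (rows x cols).
Left (vertical) placements: (rows-1) * cols = 3 * 3 = 9
Right (horizontal) placements: rows * (cols-1) = 4 * 2 = 8
Advantage = Left - Right = 9 - 8 = 1

1


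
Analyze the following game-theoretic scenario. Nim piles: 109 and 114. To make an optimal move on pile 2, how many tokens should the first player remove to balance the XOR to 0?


Piles: 109 and 114
Current XOR: 109 XOR 114 = 31 (non-zero, so this is an N-position).
To make the XOR zero, we need to find a move that balances the piles.
For pile 2 (size 114): target = 114 XOR 31 = 109
We reduce pile 2 from 114 to 109.
Tokens removed: 114 - 109 = 5
Verification: 109 XOR 109 = 0

5
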